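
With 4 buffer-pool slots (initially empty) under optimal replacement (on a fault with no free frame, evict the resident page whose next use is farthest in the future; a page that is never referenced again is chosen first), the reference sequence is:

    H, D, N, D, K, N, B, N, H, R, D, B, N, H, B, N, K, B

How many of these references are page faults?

8

H: fault, frames (H)
D: fault, frames (H D)
N: fault, frames (H D N)
D: hit
K: fault, frames (H D N K)
N: hit
B: fault, evict K, frames (H D N B)
N: hit
H: hit
R: fault, evict H, frames (D N B R)
D: hit
B: hit
N: hit
H: fault, evict R, frames (D N B H)
B: hit
N: hit
K: fault, evict H, frames (D N B K)
B: hit
Page faults: 8.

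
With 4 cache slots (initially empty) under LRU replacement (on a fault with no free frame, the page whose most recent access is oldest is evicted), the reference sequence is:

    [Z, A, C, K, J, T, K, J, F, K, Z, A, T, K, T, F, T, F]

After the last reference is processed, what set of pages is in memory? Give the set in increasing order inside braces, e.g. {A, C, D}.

Z -> miss, frames (Z)
A -> miss, frames (Z A)
C -> miss, frames (Z A C)
K -> miss, frames (Z A C K)
J -> miss, evict Z, frames (A C K J)
T -> miss, evict A, frames (C K J T)
K -> hit
J -> hit
F -> miss, evict C, frames (T K J F)
K -> hit
Z -> miss, evict T, frames (J F K Z)
A -> miss, evict J, frames (F K Z A)
T -> miss, evict F, frames (K Z A T)
K -> hit
T -> hit
F -> miss, evict Z, frames (A K T F)
T -> hit
F -> hit

{A, F, K, T}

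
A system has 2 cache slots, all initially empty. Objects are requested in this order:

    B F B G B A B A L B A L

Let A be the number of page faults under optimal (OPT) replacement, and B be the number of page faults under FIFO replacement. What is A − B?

-3

Under OPT: F F . F . F . . F . F . → 6 faults.
Under FIFO: F F . F F F . . F F F F → 9 faults.
A − B = 6 − 9 = -3.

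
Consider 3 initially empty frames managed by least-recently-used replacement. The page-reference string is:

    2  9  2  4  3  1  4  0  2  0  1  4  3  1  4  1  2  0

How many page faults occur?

2 → fault, frames (2)
9 → fault, frames (2 9)
2 → hit
4 → fault, frames (9 2 4)
3 → fault, evict 9, frames (2 4 3)
1 → fault, evict 2, frames (4 3 1)
4 → hit
0 → fault, evict 3, frames (1 4 0)
2 → fault, evict 1, frames (4 0 2)
0 → hit
1 → fault, evict 4, frames (2 0 1)
4 → fault, evict 2, frames (0 1 4)
3 → fault, evict 0, frames (1 4 3)
1 → hit
4 → hit
1 → hit
2 → fault, evict 3, frames (4 1 2)
0 → fault, evict 4, frames (1 2 0)
Page faults: 12.

12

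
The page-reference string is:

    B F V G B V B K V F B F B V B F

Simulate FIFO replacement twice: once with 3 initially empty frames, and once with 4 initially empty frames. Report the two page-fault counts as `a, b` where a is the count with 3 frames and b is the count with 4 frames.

3 frames: F F F F F . . F F F F . . . . . → 9 faults.
4 frames: F F F F . . . F . . F F . F . . → 8 faults.
8 < 9: adding a frame reduced faults, as is typical.

9, 8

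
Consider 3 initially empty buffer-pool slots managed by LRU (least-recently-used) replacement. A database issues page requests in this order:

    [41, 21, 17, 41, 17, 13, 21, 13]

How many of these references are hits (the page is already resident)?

3

41 -> fault, frames [41]
21 -> fault, frames [41, 21]
17 -> fault, frames [41, 21, 17]
41 -> hit
17 -> hit
13 -> fault, evict 21, frames [41, 17, 13]
21 -> fault, evict 41, frames [17, 13, 21]
13 -> hit
Hits: 3.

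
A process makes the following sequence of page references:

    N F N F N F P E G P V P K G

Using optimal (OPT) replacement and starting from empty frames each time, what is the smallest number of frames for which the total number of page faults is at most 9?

f=1: 14 faults
f=2: 8 faults
f=3: 7 faults
f=4: 7 faults
f=5: 7 faults
f=6: 7 faults
f=7: 7 faults
Smallest f with faults ≤ 9 is 2.

2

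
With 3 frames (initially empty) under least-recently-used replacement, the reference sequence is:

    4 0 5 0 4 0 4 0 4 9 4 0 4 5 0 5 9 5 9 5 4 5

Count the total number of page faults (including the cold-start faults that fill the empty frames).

7

4: miss, frames [4]
0: miss, frames [4, 0]
5: miss, frames [4, 0, 5]
0: hit
4: hit
0: hit
4: hit
0: hit
4: hit
9: miss, evict 5, frames [0, 4, 9]
4: hit
0: hit
4: hit
5: miss, evict 9, frames [0, 4, 5]
0: hit
5: hit
9: miss, evict 4, frames [0, 5, 9]
5: hit
9: hit
5: hit
4: miss, evict 0, frames [9, 5, 4]
5: hit
Page faults: 7.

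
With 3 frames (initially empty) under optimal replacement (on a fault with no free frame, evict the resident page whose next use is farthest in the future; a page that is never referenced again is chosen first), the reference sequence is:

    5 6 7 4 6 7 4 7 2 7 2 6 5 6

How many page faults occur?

5 -> fault, frames [5]
6 -> fault, frames [5, 6]
7 -> fault, frames [5, 6, 7]
4 -> fault, evict 5, frames [6, 7, 4]
6 -> hit
7 -> hit
4 -> hit
7 -> hit
2 -> fault, evict 4, frames [6, 7, 2]
7 -> hit
2 -> hit
6 -> hit
5 -> fault, evict 2, frames [6, 7, 5]
6 -> hit
Page faults: 6.

6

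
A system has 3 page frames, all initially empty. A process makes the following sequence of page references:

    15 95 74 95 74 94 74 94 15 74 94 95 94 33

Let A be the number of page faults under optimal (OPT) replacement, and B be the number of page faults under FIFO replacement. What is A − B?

-1

Under OPT: F F F . . F . . . . . F . F → 6 faults.
Under FIFO: F F F . . F . . F . . F . F → 7 faults.
A − B = 6 − 7 = -1.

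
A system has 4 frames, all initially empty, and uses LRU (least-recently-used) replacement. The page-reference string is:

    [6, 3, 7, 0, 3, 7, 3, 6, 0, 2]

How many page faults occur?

5

6 → miss, frames {6}
3 → miss, frames {6,3}
7 → miss, frames {6,3,7}
0 → miss, frames {6,3,7,0}
3 → hit
7 → hit
3 → hit
6 → hit
0 → hit
2 → miss, evict 7, frames {3,6,0,2}
Page faults: 5.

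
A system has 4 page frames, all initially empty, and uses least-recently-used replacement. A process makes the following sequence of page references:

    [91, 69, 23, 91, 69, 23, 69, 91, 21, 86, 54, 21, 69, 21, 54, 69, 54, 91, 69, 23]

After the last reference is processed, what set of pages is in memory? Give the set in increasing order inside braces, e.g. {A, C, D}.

91 -> fault, frames {91}
69 -> fault, frames {91,69}
23 -> fault, frames {91,69,23}
91 -> hit
69 -> hit
23 -> hit
69 -> hit
91 -> hit
21 -> fault, frames {23,69,91,21}
86 -> fault, evict 23, frames {69,91,21,86}
54 -> fault, evict 69, frames {91,21,86,54}
21 -> hit
69 -> fault, evict 91, frames {86,54,21,69}
21 -> hit
54 -> hit
69 -> hit
54 -> hit
91 -> fault, evict 86, frames {21,69,54,91}
69 -> hit
23 -> fault, evict 21, frames {54,91,69,23}

{23, 54, 69, 91}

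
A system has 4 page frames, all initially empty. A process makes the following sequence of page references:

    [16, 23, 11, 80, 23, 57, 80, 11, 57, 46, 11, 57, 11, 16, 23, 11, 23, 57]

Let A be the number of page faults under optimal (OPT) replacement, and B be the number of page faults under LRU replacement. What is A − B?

-1

Under OPT: F F F F . F . . . F . . . . F . . . → 7 faults.
Under LRU: F F F F . F . . . F . . . F F . . . → 8 faults.
A − B = 7 − 8 = -1.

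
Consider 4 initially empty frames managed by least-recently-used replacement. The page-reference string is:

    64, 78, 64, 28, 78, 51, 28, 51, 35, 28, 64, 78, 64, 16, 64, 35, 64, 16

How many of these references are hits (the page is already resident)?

64 → miss, frames [64]
78 → miss, frames [64, 78]
64 → hit
28 → miss, frames [78, 64, 28]
78 → hit
51 → miss, frames [64, 28, 78, 51]
28 → hit
51 → hit
35 → miss, evict 64, frames [78, 28, 51, 35]
28 → hit
64 → miss, evict 78, frames [51, 35, 28, 64]
78 → miss, evict 51, frames [35, 28, 64, 78]
64 → hit
16 → miss, evict 35, frames [28, 78, 64, 16]
64 → hit
35 → miss, evict 28, frames [78, 16, 64, 35]
64 → hit
16 → hit
Hits: 9.

9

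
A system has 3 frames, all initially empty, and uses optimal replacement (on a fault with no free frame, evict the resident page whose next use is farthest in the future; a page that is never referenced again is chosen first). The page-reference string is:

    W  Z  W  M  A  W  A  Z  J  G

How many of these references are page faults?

W → miss, frames [W]
Z → miss, frames [W, Z]
W → hit
M → miss, frames [W, Z, M]
A → miss, evict M, frames [W, Z, A]
W → hit
A → hit
Z → hit
J → miss, evict A, frames [W, Z, J]
G → miss, evict J, frames [W, Z, G]
Page faults: 6.

6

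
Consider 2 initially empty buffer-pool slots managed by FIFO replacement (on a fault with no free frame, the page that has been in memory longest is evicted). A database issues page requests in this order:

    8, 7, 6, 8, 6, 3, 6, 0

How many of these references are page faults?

7

8 → fault, frames (8)
7 → fault, frames (8 7)
6 → fault, evict 8, frames (7 6)
8 → fault, evict 7, frames (6 8)
6 → hit
3 → fault, evict 6, frames (8 3)
6 → fault, evict 8, frames (3 6)
0 → fault, evict 3, frames (6 0)
Page faults: 7.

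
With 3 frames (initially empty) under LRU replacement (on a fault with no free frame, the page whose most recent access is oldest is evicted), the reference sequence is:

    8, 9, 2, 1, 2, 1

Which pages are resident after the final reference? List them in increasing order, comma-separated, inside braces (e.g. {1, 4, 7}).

8 → miss, frames (8)
9 → miss, frames (8 9)
2 → miss, frames (8 9 2)
1 → miss, evict 8, frames (9 2 1)
2 → hit
1 → hit

{1, 2, 9}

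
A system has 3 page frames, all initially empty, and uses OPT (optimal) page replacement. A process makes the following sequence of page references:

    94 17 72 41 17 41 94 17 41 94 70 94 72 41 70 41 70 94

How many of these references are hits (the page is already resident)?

11

94 → fault, frames (94)
17 → fault, frames (94 17)
72 → fault, frames (94 17 72)
41 → fault, evict 72, frames (94 17 41)
17 → hit
41 → hit
94 → hit
17 → hit
41 → hit
94 → hit
70 → fault, evict 17, frames (94 41 70)
94 → hit
72 → fault, evict 94, frames (41 70 72)
41 → hit
70 → hit
41 → hit
70 → hit
94 → fault, evict 72, frames (41 70 94)
Hits: 11.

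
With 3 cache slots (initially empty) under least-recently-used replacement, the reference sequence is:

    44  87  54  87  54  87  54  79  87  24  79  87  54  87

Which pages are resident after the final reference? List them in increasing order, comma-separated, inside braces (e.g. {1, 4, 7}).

{54, 79, 87}

44 → miss, frames [44]
87 → miss, frames [44, 87]
54 → miss, frames [44, 87, 54]
87 → hit
54 → hit
87 → hit
54 → hit
79 → miss, evict 44, frames [87, 54, 79]
87 → hit
24 → miss, evict 54, frames [79, 87, 24]
79 → hit
87 → hit
54 → miss, evict 24, frames [79, 87, 54]
87 → hit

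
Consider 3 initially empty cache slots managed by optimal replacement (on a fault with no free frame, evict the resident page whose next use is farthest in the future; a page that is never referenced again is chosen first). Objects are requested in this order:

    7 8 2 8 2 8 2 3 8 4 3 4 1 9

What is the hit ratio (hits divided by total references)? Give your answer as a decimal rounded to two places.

7 → miss, frames [7]
8 → miss, frames [7, 8]
2 → miss, frames [7, 8, 2]
8 → hit
2 → hit
8 → hit
2 → hit
3 → miss, evict 2, frames [7, 8, 3]
8 → hit
4 → miss, evict 8, frames [7, 3, 4]
3 → hit
4 → hit
1 → miss, evict 4, frames [7, 3, 1]
9 → miss, evict 1, frames [7, 3, 9]
Hits: 7 of 14 references → 7/14 = 0.5000.

0.50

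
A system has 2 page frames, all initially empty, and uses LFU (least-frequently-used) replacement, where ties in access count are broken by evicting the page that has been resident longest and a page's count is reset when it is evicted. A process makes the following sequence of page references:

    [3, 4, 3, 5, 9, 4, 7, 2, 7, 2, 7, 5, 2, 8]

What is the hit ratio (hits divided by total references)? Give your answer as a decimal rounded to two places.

0.07

3 → miss, frames {3}
4 → miss, frames {3,4}
3 → hit
5 → miss, evict 4, frames {3,5}
9 → miss, evict 5, frames {3,9}
4 → miss, evict 9, frames {3,4}
7 → miss, evict 4, frames {3,7}
2 → miss, evict 7, frames {3,2}
7 → miss, evict 2, frames {3,7}
2 → miss, evict 7, frames {3,2}
7 → miss, evict 2, frames {3,7}
5 → miss, evict 7, frames {3,5}
2 → miss, evict 5, frames {3,2}
8 → miss, evict 2, frames {3,8}
Hits: 1 of 14 references → 1/14 = 0.0714.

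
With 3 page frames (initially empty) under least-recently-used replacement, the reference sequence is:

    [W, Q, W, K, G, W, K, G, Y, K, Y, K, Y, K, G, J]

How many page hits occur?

10

W → miss, frames (W)
Q → miss, frames (W Q)
W → hit
K → miss, frames (Q W K)
G → miss, evict Q, frames (W K G)
W → hit
K → hit
G → hit
Y → miss, evict W, frames (K G Y)
K → hit
Y → hit
K → hit
Y → hit
K → hit
G → hit
J → miss, evict Y, frames (K G J)
Hits: 10.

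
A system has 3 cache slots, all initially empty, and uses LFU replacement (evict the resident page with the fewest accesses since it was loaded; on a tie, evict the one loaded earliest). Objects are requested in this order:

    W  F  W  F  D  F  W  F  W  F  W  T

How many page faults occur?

W: miss, frames (W)
F: miss, frames (W F)
W: hit
F: hit
D: miss, frames (W F D)
F: hit
W: hit
F: hit
W: hit
F: hit
W: hit
T: miss, evict D, frames (W F T)
Page faults: 4.

4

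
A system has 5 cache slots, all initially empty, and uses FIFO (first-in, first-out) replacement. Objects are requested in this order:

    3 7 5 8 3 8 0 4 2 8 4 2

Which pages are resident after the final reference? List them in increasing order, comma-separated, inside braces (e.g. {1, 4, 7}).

{0, 2, 4, 5, 8}

3 -> fault, frames (3)
7 -> fault, frames (3 7)
5 -> fault, frames (3 7 5)
8 -> fault, frames (3 7 5 8)
3 -> hit
8 -> hit
0 -> fault, frames (3 7 5 8 0)
4 -> fault, evict 3, frames (7 5 8 0 4)
2 -> fault, evict 7, frames (5 8 0 4 2)
8 -> hit
4 -> hit
2 -> hit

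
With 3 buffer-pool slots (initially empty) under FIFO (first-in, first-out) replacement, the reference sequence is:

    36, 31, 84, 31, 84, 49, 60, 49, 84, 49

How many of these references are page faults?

5

36 → miss, frames {36}
31 → miss, frames {36,31}
84 → miss, frames {36,31,84}
31 → hit
84 → hit
49 → miss, evict 36, frames {31,84,49}
60 → miss, evict 31, frames {84,49,60}
49 → hit
84 → hit
49 → hit
Page faults: 5.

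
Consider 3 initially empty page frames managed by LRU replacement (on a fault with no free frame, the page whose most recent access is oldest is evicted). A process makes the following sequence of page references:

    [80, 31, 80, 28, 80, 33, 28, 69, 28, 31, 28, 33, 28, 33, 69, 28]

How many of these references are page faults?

8

80: miss, frames [80]
31: miss, frames [80, 31]
80: hit
28: miss, frames [31, 80, 28]
80: hit
33: miss, evict 31, frames [28, 80, 33]
28: hit
69: miss, evict 80, frames [33, 28, 69]
28: hit
31: miss, evict 33, frames [69, 28, 31]
28: hit
33: miss, evict 69, frames [31, 28, 33]
28: hit
33: hit
69: miss, evict 31, frames [28, 33, 69]
28: hit
Page faults: 8.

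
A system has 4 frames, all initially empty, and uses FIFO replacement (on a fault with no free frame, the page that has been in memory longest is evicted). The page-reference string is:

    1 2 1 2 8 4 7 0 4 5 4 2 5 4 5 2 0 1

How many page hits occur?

1: miss, frames [1]
2: miss, frames [1, 2]
1: hit
2: hit
8: miss, frames [1, 2, 8]
4: miss, frames [1, 2, 8, 4]
7: miss, evict 1, frames [2, 8, 4, 7]
0: miss, evict 2, frames [8, 4, 7, 0]
4: hit
5: miss, evict 8, frames [4, 7, 0, 5]
4: hit
2: miss, evict 4, frames [7, 0, 5, 2]
5: hit
4: miss, evict 7, frames [0, 5, 2, 4]
5: hit
2: hit
0: hit
1: miss, evict 0, frames [5, 2, 4, 1]
Hits: 8.

8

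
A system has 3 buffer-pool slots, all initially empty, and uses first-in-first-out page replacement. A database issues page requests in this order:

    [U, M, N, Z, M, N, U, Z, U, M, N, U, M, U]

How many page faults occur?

U -> miss, frames (U)
M -> miss, frames (U M)
N -> miss, frames (U M N)
Z -> miss, evict U, frames (M N Z)
M -> hit
N -> hit
U -> miss, evict M, frames (N Z U)
Z -> hit
U -> hit
M -> miss, evict N, frames (Z U M)
N -> miss, evict Z, frames (U M N)
U -> hit
M -> hit
U -> hit
Page faults: 7.

7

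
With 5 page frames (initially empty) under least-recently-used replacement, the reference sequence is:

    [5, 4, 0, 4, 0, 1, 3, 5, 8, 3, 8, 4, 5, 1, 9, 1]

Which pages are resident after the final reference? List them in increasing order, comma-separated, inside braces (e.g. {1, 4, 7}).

5 -> miss, frames (5)
4 -> miss, frames (5 4)
0 -> miss, frames (5 4 0)
4 -> hit
0 -> hit
1 -> miss, frames (5 4 0 1)
3 -> miss, frames (5 4 0 1 3)
5 -> hit
8 -> miss, evict 4, frames (0 1 3 5 8)
3 -> hit
8 -> hit
4 -> miss, evict 0, frames (1 5 3 8 4)
5 -> hit
1 -> hit
9 -> miss, evict 3, frames (8 4 5 1 9)
1 -> hit

{1, 4, 5, 8, 9}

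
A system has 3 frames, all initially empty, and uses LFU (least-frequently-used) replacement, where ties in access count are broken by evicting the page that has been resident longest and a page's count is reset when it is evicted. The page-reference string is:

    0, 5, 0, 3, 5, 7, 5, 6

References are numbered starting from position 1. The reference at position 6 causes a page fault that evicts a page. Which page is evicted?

pos 1: 0: fault, frames {0}
pos 2: 5: fault, frames {0,5}
pos 3: 0: hit
pos 4: 3: fault, frames {0,5,3}
pos 5: 5: hit
pos 6: 7: fault, evict 3, frames {0,5,7}
At position 6, page 3 is evicted.

3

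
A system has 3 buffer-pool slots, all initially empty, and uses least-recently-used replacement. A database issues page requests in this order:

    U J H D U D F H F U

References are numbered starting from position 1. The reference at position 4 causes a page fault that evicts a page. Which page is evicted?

pos 1: U: miss, frames {U}
pos 2: J: miss, frames {U,J}
pos 3: H: miss, frames {U,J,H}
pos 4: D: miss, evict U, frames {J,H,D}
At position 4, page U is evicted.

U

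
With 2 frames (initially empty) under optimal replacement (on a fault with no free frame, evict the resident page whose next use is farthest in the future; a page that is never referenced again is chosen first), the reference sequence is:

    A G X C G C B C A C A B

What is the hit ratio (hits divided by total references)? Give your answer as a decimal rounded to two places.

0.42

A: miss, frames (A)
G: miss, frames (A G)
X: miss, evict A, frames (G X)
C: miss, evict X, frames (G C)
G: hit
C: hit
B: miss, evict G, frames (C B)
C: hit
A: miss, evict B, frames (C A)
C: hit
A: hit
B: miss, evict A, frames (C B)
Hits: 5 of 12 references → 5/12 = 0.4167.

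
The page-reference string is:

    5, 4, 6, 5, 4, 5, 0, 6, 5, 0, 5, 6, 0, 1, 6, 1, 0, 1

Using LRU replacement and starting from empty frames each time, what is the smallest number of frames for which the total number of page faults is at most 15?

f=1: 18 faults
f=2: 14 faults
f=3: 6 faults
f=4: 5 faults
f=5: 5 faults
Smallest f with faults ≤ 15 is 2.

2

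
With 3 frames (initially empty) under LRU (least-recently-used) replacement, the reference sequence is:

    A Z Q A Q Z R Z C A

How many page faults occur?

6

A: miss, frames {A}
Z: miss, frames {A,Z}
Q: miss, frames {A,Z,Q}
A: hit
Q: hit
Z: hit
R: miss, evict A, frames {Q,Z,R}
Z: hit
C: miss, evict Q, frames {R,Z,C}
A: miss, evict R, frames {Z,C,A}
Page faults: 6.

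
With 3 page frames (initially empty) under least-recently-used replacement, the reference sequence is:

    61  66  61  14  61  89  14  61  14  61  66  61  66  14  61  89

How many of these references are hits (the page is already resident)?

61: miss, frames {61}
66: miss, frames {61,66}
61: hit
14: miss, frames {66,61,14}
61: hit
89: miss, evict 66, frames {14,61,89}
14: hit
61: hit
14: hit
61: hit
66: miss, evict 89, frames {14,61,66}
61: hit
66: hit
14: hit
61: hit
89: miss, evict 66, frames {14,61,89}
Hits: 10.

10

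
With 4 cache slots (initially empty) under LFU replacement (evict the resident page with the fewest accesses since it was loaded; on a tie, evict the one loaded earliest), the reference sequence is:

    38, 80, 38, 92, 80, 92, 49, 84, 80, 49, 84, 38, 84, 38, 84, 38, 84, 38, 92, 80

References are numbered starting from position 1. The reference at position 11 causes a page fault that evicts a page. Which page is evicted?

pos 1: 38 → miss, frames (38)
pos 2: 80 → miss, frames (38 80)
pos 3: 38 → hit
pos 4: 92 → miss, frames (38 80 92)
pos 5: 80 → hit
pos 6: 92 → hit
pos 7: 49 → miss, frames (38 80 92 49)
pos 8: 84 → miss, evict 49, frames (38 80 92 84)
pos 9: 80 → hit
pos 10: 49 → miss, evict 84, frames (38 80 92 49)
pos 11: 84 → miss, evict 49, frames (38 80 92 84)
At position 11, page 49 is evicted.

49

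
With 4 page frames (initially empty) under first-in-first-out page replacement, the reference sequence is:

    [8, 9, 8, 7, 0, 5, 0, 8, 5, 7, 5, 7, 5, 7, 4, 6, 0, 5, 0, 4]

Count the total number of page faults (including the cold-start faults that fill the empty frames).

8 → fault, frames (8)
9 → fault, frames (8 9)
8 → hit
7 → fault, frames (8 9 7)
0 → fault, frames (8 9 7 0)
5 → fault, evict 8, frames (9 7 0 5)
0 → hit
8 → fault, evict 9, frames (7 0 5 8)
5 → hit
7 → hit
5 → hit
7 → hit
5 → hit
7 → hit
4 → fault, evict 7, frames (0 5 8 4)
6 → fault, evict 0, frames (5 8 4 6)
0 → fault, evict 5, frames (8 4 6 0)
5 → fault, evict 8, frames (4 6 0 5)
0 → hit
4 → hit
Page faults: 10.

10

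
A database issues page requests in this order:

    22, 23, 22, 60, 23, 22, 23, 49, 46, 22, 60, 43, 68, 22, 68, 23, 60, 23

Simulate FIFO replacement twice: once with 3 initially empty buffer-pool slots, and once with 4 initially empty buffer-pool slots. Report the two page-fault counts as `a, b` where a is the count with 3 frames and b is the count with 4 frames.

3 frames: F F . F . . . F F F F F F F . F F . → 12 faults.
4 frames: F F . F . . . F F F . F F . . F F . → 10 faults.
10 < 12: adding a frame reduced faults, as is typical.

12, 10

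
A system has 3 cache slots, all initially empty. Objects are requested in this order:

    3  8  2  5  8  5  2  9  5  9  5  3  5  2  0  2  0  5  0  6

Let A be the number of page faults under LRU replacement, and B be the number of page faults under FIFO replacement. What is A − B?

Under LRU: F F F F . . . F . . . F . F F . . . . F → 9 faults.
Under FIFO: F F F F . . . F . . . F . F F . . F . F → 10 faults.
A − B = 9 − 10 = -1.

-1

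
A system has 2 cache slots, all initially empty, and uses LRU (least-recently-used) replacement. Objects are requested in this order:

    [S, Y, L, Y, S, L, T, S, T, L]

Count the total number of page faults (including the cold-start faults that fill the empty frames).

8

S: fault, frames {S}
Y: fault, frames {S,Y}
L: fault, evict S, frames {Y,L}
Y: hit
S: fault, evict L, frames {Y,S}
L: fault, evict Y, frames {S,L}
T: fault, evict S, frames {L,T}
S: fault, evict L, frames {T,S}
T: hit
L: fault, evict S, frames {T,L}
Page faults: 8.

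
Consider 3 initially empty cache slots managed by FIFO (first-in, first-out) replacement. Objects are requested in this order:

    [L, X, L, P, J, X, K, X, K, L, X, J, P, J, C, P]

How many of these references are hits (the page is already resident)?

L → fault, frames {L}
X → fault, frames {L,X}
L → hit
P → fault, frames {L,X,P}
J → fault, evict L, frames {X,P,J}
X → hit
K → fault, evict X, frames {P,J,K}
X → fault, evict P, frames {J,K,X}
K → hit
L → fault, evict J, frames {K,X,L}
X → hit
J → fault, evict K, frames {X,L,J}
P → fault, evict X, frames {L,J,P}
J → hit
C → fault, evict L, frames {J,P,C}
P → hit
Hits: 6.

6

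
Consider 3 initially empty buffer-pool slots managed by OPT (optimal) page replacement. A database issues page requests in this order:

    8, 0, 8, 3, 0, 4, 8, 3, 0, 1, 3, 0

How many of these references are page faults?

8 -> fault, frames {8}
0 -> fault, frames {8,0}
8 -> hit
3 -> fault, frames {8,0,3}
0 -> hit
4 -> fault, evict 0, frames {8,3,4}
8 -> hit
3 -> hit
0 -> fault, evict 4, frames {8,3,0}
1 -> fault, evict 8, frames {3,0,1}
3 -> hit
0 -> hit
Page faults: 6.

6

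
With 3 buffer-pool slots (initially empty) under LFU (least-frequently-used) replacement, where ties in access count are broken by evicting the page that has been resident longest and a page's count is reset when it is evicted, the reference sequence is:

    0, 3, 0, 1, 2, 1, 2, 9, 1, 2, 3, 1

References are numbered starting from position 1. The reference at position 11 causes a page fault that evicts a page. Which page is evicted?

pos 1: 0 → fault, frames {0}
pos 2: 3 → fault, frames {0,3}
pos 3: 0 → hit
pos 4: 1 → fault, frames {0,3,1}
pos 5: 2 → fault, evict 3, frames {0,1,2}
pos 6: 1 → hit
pos 7: 2 → hit
pos 8: 9 → fault, evict 0, frames {1,2,9}
pos 9: 1 → hit
pos 10: 2 → hit
pos 11: 3 → fault, evict 9, frames {1,2,3}
At position 11, page 9 is evicted.

9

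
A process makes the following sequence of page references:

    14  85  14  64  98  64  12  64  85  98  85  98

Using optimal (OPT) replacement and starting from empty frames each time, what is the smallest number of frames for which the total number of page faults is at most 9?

2

f=1: 12 faults
f=2: 7 faults
f=3: 6 faults
f=4: 5 faults
f=5: 5 faults
Smallest f with faults ≤ 9 is 2.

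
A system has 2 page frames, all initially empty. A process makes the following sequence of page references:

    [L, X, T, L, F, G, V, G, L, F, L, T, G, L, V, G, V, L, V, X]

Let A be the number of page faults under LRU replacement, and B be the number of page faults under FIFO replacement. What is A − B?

-1

Under LRU: F F F F F F F . F F . F F F F F . F . F → 16 faults.
Under FIFO: F F F F F F F . F F . F F F F F . F F F → 17 faults.
A − B = 16 − 17 = -1.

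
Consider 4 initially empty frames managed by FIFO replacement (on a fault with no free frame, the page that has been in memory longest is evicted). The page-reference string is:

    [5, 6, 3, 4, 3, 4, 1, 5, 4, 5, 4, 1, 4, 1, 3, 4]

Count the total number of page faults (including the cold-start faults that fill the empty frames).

5: fault, frames (5)
6: fault, frames (5 6)
3: fault, frames (5 6 3)
4: fault, frames (5 6 3 4)
3: hit
4: hit
1: fault, evict 5, frames (6 3 4 1)
5: fault, evict 6, frames (3 4 1 5)
4: hit
5: hit
4: hit
1: hit
4: hit
1: hit
3: hit
4: hit
Page faults: 6.

6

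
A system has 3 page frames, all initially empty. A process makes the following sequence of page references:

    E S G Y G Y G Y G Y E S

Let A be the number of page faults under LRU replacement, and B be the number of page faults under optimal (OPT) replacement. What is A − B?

Under LRU: F F F F . . . . . . F F → 6 faults.
Under OPT: F F F F . . . . . . . F → 5 faults.
A − B = 6 − 5 = 1.

1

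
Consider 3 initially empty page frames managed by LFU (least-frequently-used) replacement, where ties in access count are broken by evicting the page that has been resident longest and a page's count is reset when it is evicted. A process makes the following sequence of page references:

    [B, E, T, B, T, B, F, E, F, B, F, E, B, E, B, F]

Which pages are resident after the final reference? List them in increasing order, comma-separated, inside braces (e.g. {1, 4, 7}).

{B, E, F}

B -> miss, frames (B)
E -> miss, frames (B E)
T -> miss, frames (B E T)
B -> hit
T -> hit
B -> hit
F -> miss, evict E, frames (B T F)
E -> miss, evict F, frames (B T E)
F -> miss, evict E, frames (B T F)
B -> hit
F -> hit
E -> miss, evict T, frames (B F E)
B -> hit
E -> hit
B -> hit
F -> hit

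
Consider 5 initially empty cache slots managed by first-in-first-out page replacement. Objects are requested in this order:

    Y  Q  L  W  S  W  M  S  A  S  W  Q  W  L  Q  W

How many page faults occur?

10

Y → fault, frames (Y)
Q → fault, frames (Y Q)
L → fault, frames (Y Q L)
W → fault, frames (Y Q L W)
S → fault, frames (Y Q L W S)
W → hit
M → fault, evict Y, frames (Q L W S M)
S → hit
A → fault, evict Q, frames (L W S M A)
S → hit
W → hit
Q → fault, evict L, frames (W S M A Q)
W → hit
L → fault, evict W, frames (S M A Q L)
Q → hit
W → fault, evict S, frames (M A Q L W)
Page faults: 10.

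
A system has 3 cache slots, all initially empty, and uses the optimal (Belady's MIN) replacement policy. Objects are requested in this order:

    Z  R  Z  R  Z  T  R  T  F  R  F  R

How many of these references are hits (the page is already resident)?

8

Z → miss, frames {Z}
R → miss, frames {Z,R}
Z → hit
R → hit
Z → hit
T → miss, frames {Z,R,T}
R → hit
T → hit
F → miss, evict T, frames {Z,R,F}
R → hit
F → hit
R → hit
Hits: 8.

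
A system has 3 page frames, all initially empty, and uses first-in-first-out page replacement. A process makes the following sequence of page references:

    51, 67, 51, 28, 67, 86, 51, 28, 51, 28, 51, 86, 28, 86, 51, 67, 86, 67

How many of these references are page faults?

51: fault, frames {51}
67: fault, frames {51,67}
51: hit
28: fault, frames {51,67,28}
67: hit
86: fault, evict 51, frames {67,28,86}
51: fault, evict 67, frames {28,86,51}
28: hit
51: hit
28: hit
51: hit
86: hit
28: hit
86: hit
51: hit
67: fault, evict 28, frames {86,51,67}
86: hit
67: hit
Page faults: 6.

6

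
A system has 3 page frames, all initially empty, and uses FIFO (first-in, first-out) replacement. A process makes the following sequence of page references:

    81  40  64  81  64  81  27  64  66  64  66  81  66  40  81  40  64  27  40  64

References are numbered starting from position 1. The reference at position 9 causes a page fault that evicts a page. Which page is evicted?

40

pos 1: 81: fault, frames {81}
pos 2: 40: fault, frames {81,40}
pos 3: 64: fault, frames {81,40,64}
pos 4: 81: hit
pos 5: 64: hit
pos 6: 81: hit
pos 7: 27: fault, evict 81, frames {40,64,27}
pos 8: 64: hit
pos 9: 66: fault, evict 40, frames {64,27,66}
At position 9, page 40 is evicted.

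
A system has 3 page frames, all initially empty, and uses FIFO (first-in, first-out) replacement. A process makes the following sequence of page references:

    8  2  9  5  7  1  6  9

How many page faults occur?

8

8: fault, frames {8}
2: fault, frames {8,2}
9: fault, frames {8,2,9}
5: fault, evict 8, frames {2,9,5}
7: fault, evict 2, frames {9,5,7}
1: fault, evict 9, frames {5,7,1}
6: fault, evict 5, frames {7,1,6}
9: fault, evict 7, frames {1,6,9}
Page faults: 8.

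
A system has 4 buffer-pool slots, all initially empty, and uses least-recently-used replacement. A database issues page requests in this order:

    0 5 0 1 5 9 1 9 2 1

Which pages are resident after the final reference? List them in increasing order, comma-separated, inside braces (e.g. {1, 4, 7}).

0 -> fault, frames [0]
5 -> fault, frames [0, 5]
0 -> hit
1 -> fault, frames [5, 0, 1]
5 -> hit
9 -> fault, frames [0, 1, 5, 9]
1 -> hit
9 -> hit
2 -> fault, evict 0, frames [5, 1, 9, 2]
1 -> hit

{1, 2, 5, 9}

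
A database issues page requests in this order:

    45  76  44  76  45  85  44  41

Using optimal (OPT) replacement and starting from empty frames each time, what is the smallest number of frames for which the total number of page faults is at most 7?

2

f=1: 8 faults
f=2: 6 faults
f=3: 5 faults
f=4: 5 faults
f=5: 5 faults
Smallest f with faults ≤ 7 is 2.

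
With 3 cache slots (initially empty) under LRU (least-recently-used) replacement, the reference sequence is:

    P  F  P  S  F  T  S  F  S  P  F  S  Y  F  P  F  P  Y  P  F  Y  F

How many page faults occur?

P -> fault, frames (P)
F -> fault, frames (P F)
P -> hit
S -> fault, frames (F P S)
F -> hit
T -> fault, evict P, frames (S F T)
S -> hit
F -> hit
S -> hit
P -> fault, evict T, frames (F S P)
F -> hit
S -> hit
Y -> fault, evict P, frames (F S Y)
F -> hit
P -> fault, evict S, frames (Y F P)
F -> hit
P -> hit
Y -> hit
P -> hit
F -> hit
Y -> hit
F -> hit
Page faults: 7.

7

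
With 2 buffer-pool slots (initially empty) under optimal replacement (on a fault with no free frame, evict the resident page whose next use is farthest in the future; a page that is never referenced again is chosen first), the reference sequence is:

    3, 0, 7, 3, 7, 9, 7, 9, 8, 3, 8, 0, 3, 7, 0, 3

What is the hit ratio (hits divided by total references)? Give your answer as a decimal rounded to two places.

3: fault, frames (3)
0: fault, frames (3 0)
7: fault, evict 0, frames (3 7)
3: hit
7: hit
9: fault, evict 3, frames (7 9)
7: hit
9: hit
8: fault, evict 9, frames (7 8)
3: fault, evict 7, frames (8 3)
8: hit
0: fault, evict 8, frames (3 0)
3: hit
7: fault, evict 3, frames (0 7)
0: hit
3: fault, evict 7, frames (0 3)
Hits: 7 of 16 references → 7/16 = 0.4375.

0.44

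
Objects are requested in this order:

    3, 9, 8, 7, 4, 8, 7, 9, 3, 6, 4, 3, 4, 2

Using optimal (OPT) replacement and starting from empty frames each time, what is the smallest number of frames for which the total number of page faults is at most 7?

f=1: 14 faults
f=2: 11 faults
f=3: 9 faults
f=4: 8 faults
f=5: 7 faults
f=6: 7 faults
f=7: 7 faults
Smallest f with faults ≤ 7 is 5.

5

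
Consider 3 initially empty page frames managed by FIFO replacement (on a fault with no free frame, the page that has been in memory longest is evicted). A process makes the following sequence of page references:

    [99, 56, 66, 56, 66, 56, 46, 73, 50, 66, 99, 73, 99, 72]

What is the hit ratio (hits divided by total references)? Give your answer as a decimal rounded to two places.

0.29

99 → fault, frames [99]
56 → fault, frames [99, 56]
66 → fault, frames [99, 56, 66]
56 → hit
66 → hit
56 → hit
46 → fault, evict 99, frames [56, 66, 46]
73 → fault, evict 56, frames [66, 46, 73]
50 → fault, evict 66, frames [46, 73, 50]
66 → fault, evict 46, frames [73, 50, 66]
99 → fault, evict 73, frames [50, 66, 99]
73 → fault, evict 50, frames [66, 99, 73]
99 → hit
72 → fault, evict 66, frames [99, 73, 72]
Hits: 4 of 14 references → 4/14 = 0.2857.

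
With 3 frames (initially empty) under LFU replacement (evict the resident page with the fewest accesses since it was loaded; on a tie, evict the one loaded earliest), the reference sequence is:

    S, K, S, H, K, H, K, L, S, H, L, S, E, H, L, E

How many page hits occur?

6

S → fault, frames [S]
K → fault, frames [S, K]
S → hit
H → fault, frames [S, K, H]
K → hit
H → hit
K → hit
L → fault, evict S, frames [K, H, L]
S → fault, evict L, frames [K, H, S]
H → hit
L → fault, evict S, frames [K, H, L]
S → fault, evict L, frames [K, H, S]
E → fault, evict S, frames [K, H, E]
H → hit
L → fault, evict E, frames [K, H, L]
E → fault, evict L, frames [K, H, E]
Hits: 6.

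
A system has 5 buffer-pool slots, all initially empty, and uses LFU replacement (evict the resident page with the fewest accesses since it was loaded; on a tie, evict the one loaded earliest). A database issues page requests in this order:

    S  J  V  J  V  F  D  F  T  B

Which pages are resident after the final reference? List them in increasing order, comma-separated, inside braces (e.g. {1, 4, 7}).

{B, F, J, T, V}

S -> fault, frames (S)
J -> fault, frames (S J)
V -> fault, frames (S J V)
J -> hit
V -> hit
F -> fault, frames (S J V F)
D -> fault, frames (S J V F D)
F -> hit
T -> fault, evict S, frames (J V F D T)
B -> fault, evict D, frames (J V F T B)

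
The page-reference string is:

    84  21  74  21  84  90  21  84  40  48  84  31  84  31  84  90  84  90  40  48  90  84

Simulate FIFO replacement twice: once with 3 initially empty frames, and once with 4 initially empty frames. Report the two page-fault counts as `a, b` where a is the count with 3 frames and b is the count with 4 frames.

13, 12

3 frames: F F F . . F . F F F . F F . . F . . F F . F → 13 faults.
4 frames: F F F . . F . . F F F F . . . F . . F F . F → 12 faults.
12 < 13: adding a frame reduced faults, as is typical.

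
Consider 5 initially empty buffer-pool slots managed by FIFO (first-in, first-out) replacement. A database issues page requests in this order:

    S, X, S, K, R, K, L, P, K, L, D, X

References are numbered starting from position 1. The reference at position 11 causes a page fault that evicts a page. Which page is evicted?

X

pos 1: S → miss, frames [S]
pos 2: X → miss, frames [S, X]
pos 3: S → hit
pos 4: K → miss, frames [S, X, K]
pos 5: R → miss, frames [S, X, K, R]
pos 6: K → hit
pos 7: L → miss, frames [S, X, K, R, L]
pos 8: P → miss, evict S, frames [X, K, R, L, P]
pos 9: K → hit
pos 10: L → hit
pos 11: D → miss, evict X, frames [K, R, L, P, D]
At position 11, page X is evicted.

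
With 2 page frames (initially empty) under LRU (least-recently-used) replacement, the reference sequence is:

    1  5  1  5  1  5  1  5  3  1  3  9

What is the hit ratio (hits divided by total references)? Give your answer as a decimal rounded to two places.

0.58

1: miss, frames (1)
5: miss, frames (1 5)
1: hit
5: hit
1: hit
5: hit
1: hit
5: hit
3: miss, evict 1, frames (5 3)
1: miss, evict 5, frames (3 1)
3: hit
9: miss, evict 1, frames (3 9)
Hits: 7 of 12 references → 7/12 = 0.5833.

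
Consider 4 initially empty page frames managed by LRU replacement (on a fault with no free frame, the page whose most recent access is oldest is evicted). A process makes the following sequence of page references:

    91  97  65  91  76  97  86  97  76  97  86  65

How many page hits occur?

6

91 → miss, frames [91]
97 → miss, frames [91, 97]
65 → miss, frames [91, 97, 65]
91 → hit
76 → miss, frames [97, 65, 91, 76]
97 → hit
86 → miss, evict 65, frames [91, 76, 97, 86]
97 → hit
76 → hit
97 → hit
86 → hit
65 → miss, evict 91, frames [76, 97, 86, 65]
Hits: 6.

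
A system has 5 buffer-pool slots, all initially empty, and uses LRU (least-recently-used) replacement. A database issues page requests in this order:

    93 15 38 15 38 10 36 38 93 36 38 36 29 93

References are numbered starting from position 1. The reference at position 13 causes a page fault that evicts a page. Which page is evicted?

pos 1: 93 -> miss, frames (93)
pos 2: 15 -> miss, frames (93 15)
pos 3: 38 -> miss, frames (93 15 38)
pos 4: 15 -> hit
pos 5: 38 -> hit
pos 6: 10 -> miss, frames (93 15 38 10)
pos 7: 36 -> miss, frames (93 15 38 10 36)
pos 8: 38 -> hit
pos 9: 93 -> hit
pos 10: 36 -> hit
pos 11: 38 -> hit
pos 12: 36 -> hit
pos 13: 29 -> miss, evict 15, frames (10 93 38 36 29)
At position 13, page 15 is evicted.

15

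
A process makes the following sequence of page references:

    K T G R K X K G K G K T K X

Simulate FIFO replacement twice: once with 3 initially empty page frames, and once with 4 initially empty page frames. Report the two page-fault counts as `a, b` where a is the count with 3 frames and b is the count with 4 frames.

3 frames: F F F F F F . F . . . F F F → 10 faults.
4 frames: F F F F . F F . . . . F . . → 7 faults.
7 < 10: adding a frame reduced faults, as is typical.

10, 7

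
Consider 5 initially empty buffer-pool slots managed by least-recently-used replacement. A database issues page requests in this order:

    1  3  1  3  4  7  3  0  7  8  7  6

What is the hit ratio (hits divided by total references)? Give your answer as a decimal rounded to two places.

0.42

1: fault, frames [1]
3: fault, frames [1, 3]
1: hit
3: hit
4: fault, frames [1, 3, 4]
7: fault, frames [1, 3, 4, 7]
3: hit
0: fault, frames [1, 4, 7, 3, 0]
7: hit
8: fault, evict 1, frames [4, 3, 0, 7, 8]
7: hit
6: fault, evict 4, frames [3, 0, 8, 7, 6]
Hits: 5 of 12 references → 5/12 = 0.4167.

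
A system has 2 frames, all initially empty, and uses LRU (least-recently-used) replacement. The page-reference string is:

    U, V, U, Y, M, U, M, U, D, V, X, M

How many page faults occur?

U → fault, frames {U}
V → fault, frames {U,V}
U → hit
Y → fault, evict V, frames {U,Y}
M → fault, evict U, frames {Y,M}
U → fault, evict Y, frames {M,U}
M → hit
U → hit
D → fault, evict M, frames {U,D}
V → fault, evict U, frames {D,V}
X → fault, evict D, frames {V,X}
M → fault, evict V, frames {X,M}
Page faults: 9.

9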